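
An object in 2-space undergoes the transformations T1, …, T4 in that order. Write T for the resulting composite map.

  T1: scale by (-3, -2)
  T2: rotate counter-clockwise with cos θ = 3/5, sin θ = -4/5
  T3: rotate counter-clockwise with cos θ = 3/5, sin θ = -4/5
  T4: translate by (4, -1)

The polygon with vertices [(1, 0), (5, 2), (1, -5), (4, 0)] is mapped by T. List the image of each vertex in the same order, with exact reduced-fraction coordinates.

T1 scale by (-3, -2): (1, 0) → (-3, 0); (5, 2) → (-15, -4); (1, -5) → (-3, 10); (4, 0) → (-12, 0)
T2 rotate counter-clockwise with cos θ = 3/5, sin θ = -4/5: (-3, 0) → (-9/5, 12/5); (-15, -4) → (-61/5, 48/5); (-3, 10) → (31/5, 42/5); (-12, 0) → (-36/5, 48/5)
T3 rotate counter-clockwise with cos θ = 3/5, sin θ = -4/5: (-9/5, 12/5) → (21/25, 72/25); (-61/5, 48/5) → (9/25, 388/25); (31/5, 42/5) → (261/25, 2/25); (-36/5, 48/5) → (84/25, 288/25)
T4 translate by (4, -1): (21/25, 72/25) → (121/25, 47/25); (9/25, 388/25) → (109/25, 363/25); (261/25, 2/25) → (361/25, -23/25); (84/25, 288/25) → (184/25, 263/25)

image vertices: (121/25, 47/25), (109/25, 363/25), (361/25, -23/25), (184/25, 263/25)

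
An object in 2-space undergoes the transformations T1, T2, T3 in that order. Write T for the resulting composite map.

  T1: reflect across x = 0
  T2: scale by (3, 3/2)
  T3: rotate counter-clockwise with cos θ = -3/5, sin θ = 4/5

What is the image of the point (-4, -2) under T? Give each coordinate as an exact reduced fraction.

T1 reflect across x = 0: (-4, -2) → (4, -2)
T2 scale by (3, 3/2): (4, -2) → (12, -3)
T3 rotate counter-clockwise with cos θ = -3/5, sin θ = 4/5: (12, -3) → (-24/5, 57/5)

T(p) = (-24/5, 57/5)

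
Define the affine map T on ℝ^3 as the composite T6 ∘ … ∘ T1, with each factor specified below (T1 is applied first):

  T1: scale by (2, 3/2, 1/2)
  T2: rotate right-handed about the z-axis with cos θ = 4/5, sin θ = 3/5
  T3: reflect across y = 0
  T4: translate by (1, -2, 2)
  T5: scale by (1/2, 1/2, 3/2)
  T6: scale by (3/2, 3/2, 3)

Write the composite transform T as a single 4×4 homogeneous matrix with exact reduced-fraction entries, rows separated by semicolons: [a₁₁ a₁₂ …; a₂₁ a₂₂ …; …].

T1 = [2 0 0 0; 0 3/2 0 0; 0 0 1/2 0; 0 0 0 1]
T2·T1 = [8/5 -9/10 0 0; 6/5 6/5 0 0; 0 0 1/2 0; 0 0 0 1]
T3·…·T1 = [8/5 -9/10 0 0; -6/5 -6/5 0 0; 0 0 1/2 0; 0 0 0 1]
T4·…·T1 = [8/5 -9/10 0 1; -6/5 -6/5 0 -2; 0 0 1/2 2; 0 0 0 1]
T5·…·T1 = [4/5 -9/20 0 1/2; -3/5 -3/5 0 -1; 0 0 3/4 3; 0 0 0 1]
T6·…·T1 = [6/5 -27/40 0 3/4; -9/10 -9/10 0 -3/2; 0 0 9/4 9; 0 0 0 1]

T = [6/5 -27/40 0 3/4; -9/10 -9/10 0 -3/2; 0 0 9/4 9; 0 0 0 1]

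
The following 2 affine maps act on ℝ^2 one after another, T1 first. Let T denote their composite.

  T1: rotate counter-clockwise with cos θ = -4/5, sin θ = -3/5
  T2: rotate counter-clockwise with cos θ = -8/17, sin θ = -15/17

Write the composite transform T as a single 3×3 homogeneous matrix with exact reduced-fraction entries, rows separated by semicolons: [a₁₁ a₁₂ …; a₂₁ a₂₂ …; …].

T = [-13/85 -84/85 0; 84/85 -13/85 0; 0 0 1]

T1 = [-4/5 3/5 0; -3/5 -4/5 0; 0 0 1]
T2·T1 = [-13/85 -84/85 0; 84/85 -13/85 0; 0 0 1]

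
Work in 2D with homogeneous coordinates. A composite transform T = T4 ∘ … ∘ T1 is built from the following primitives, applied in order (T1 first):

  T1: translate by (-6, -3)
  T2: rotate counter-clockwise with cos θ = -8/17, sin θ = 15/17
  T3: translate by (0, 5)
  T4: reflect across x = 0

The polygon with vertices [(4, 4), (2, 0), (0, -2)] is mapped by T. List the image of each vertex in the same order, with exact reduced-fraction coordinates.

T1 translate by (-6, -3): (4, 4) → (-2, 1); (2, 0) → (-4, -3); (0, -2) → (-6, -5)
T2 rotate counter-clockwise with cos θ = -8/17, sin θ = 15/17: (-2, 1) → (1/17, -38/17); (-4, -3) → (77/17, -36/17); (-6, -5) → (123/17, -50/17)
T3 translate by (0, 5): (1/17, -38/17) → (1/17, 47/17); (77/17, -36/17) → (77/17, 49/17); (123/17, -50/17) → (123/17, 35/17)
T4 reflect across x = 0: (1/17, 47/17) → (-1/17, 47/17); (77/17, 49/17) → (-77/17, 49/17); (123/17, 35/17) → (-123/17, 35/17)

image vertices: (-1/17, 47/17), (-77/17, 49/17), (-123/17, 35/17)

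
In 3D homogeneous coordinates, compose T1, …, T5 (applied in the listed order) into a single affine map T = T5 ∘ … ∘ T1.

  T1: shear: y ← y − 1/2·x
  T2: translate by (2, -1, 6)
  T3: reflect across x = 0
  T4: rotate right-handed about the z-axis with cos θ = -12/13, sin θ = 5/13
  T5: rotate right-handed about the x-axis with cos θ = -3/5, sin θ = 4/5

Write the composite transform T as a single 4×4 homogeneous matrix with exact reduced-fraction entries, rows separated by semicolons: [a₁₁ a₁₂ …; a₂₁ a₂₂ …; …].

T = [29/26 -5/13 0 29/13; -3/65 36/65 -4/5 -318/65; 4/65 -48/65 -3/5 -226/65; 0 0 0 1]

T1 = [1 0 0 0; -1/2 1 0 0; 0 0 1 0; 0 0 0 1]
T2·T1 = [1 0 0 2; -1/2 1 0 -1; 0 0 1 6; 0 0 0 1]
T3·…·T1 = [-1 0 0 -2; -1/2 1 0 -1; 0 0 1 6; 0 0 0 1]
T4·…·T1 = [29/26 -5/13 0 29/13; 1/13 -12/13 0 2/13; 0 0 1 6; 0 0 0 1]
T5·…·T1 = [29/26 -5/13 0 29/13; -3/65 36/65 -4/5 -318/65; 4/65 -48/65 -3/5 -226/65; 0 0 0 1]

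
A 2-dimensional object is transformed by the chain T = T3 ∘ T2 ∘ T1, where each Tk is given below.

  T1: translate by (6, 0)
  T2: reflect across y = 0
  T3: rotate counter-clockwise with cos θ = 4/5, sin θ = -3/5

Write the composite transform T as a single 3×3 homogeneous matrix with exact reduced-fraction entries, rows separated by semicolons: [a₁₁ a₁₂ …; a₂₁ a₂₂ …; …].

T = [4/5 -3/5 24/5; -3/5 -4/5 -18/5; 0 0 1]

T1 = [1 0 6; 0 1 0; 0 0 1]
T2·T1 = [1 0 6; 0 -1 0; 0 0 1]
T3·…·T1 = [4/5 -3/5 24/5; -3/5 -4/5 -18/5; 0 0 1]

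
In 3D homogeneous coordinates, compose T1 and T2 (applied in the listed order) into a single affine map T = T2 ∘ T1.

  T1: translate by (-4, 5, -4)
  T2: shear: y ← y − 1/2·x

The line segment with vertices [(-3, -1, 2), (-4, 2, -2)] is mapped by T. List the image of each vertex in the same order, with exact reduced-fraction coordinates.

image vertices: (-7, 15/2, -2), (-8, 11, -6)

T1 translate by (-4, 5, -4): (-3, -1, 2) → (-7, 4, -2); (-4, 2, -2) → (-8, 7, -6)
T2 shear: y ← y − 1/2·x: (-7, 4, -2) → (-7, 15/2, -2); (-8, 7, -6) → (-8, 11, -6)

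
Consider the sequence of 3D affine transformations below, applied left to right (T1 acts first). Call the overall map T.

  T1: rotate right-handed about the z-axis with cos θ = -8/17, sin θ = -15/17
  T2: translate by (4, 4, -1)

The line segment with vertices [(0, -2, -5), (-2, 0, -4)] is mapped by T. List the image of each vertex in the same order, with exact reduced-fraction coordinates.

image vertices: (38/17, 84/17, -6), (84/17, 98/17, -5)

T1 rotate right-handed about the z-axis with cos θ = -8/17, sin θ = -15/17: (0, -2, -5) → (-30/17, 16/17, -5); (-2, 0, -4) → (16/17, 30/17, -4)
T2 translate by (4, 4, -1): (-30/17, 16/17, -5) → (38/17, 84/17, -6); (16/17, 30/17, -4) → (84/17, 98/17, -5)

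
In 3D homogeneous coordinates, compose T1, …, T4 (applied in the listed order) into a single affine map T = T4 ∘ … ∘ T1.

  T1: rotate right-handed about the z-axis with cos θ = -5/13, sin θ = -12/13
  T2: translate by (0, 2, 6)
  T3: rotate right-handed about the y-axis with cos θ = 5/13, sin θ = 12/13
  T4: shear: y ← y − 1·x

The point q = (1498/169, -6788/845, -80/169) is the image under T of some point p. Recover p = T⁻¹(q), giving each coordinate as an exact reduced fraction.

T1 = [-5/13 12/13 0 0; -12/13 -5/13 0 0; 0 0 1 0; 0 0 0 1]
T2·T1 = [-5/13 12/13 0 0; -12/13 -5/13 0 2; 0 0 1 6; 0 0 0 1]
T3·…·T1 = [-25/169 60/169 12/13 72/13; -12/13 -5/13 0 2; 60/169 -144/169 5/13 30/13; 0 0 0 1]
T4·…·T1 = [-25/169 60/169 12/13 72/13; -131/169 -125/169 -12/13 -46/13; 60/169 -144/169 5/13 30/13; 0 0 0 1]
det M = 1; M⁻¹ = [-181/169 -12/13 60/169 24/13; -5/169 -5/13 -144/169 10/13; 12/13 0 5/13 -6; 0 0 0 1]
M⁻¹ · (1498/169, -6788/845, -80/169)ᵀ = (-2/5, 4, 2)ᵀ

p = (-2/5, 4, 2)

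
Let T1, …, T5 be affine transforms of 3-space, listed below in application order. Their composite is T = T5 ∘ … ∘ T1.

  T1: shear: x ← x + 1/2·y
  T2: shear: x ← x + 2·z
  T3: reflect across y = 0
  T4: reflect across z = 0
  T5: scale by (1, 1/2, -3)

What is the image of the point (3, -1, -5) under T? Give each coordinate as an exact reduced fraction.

T1 shear: x ← x + 1/2·y: (3, -1, -5) → (5/2, -1, -5)
T2 shear: x ← x + 2·z: (5/2, -1, -5) → (-15/2, -1, -5)
T3 reflect across y = 0: (-15/2, -1, -5) → (-15/2, 1, -5)
T4 reflect across z = 0: (-15/2, 1, -5) → (-15/2, 1, 5)
T5 scale by (1, 1/2, -3): (-15/2, 1, 5) → (-15/2, 1/2, -15)

T(p) = (-15/2, 1/2, -15)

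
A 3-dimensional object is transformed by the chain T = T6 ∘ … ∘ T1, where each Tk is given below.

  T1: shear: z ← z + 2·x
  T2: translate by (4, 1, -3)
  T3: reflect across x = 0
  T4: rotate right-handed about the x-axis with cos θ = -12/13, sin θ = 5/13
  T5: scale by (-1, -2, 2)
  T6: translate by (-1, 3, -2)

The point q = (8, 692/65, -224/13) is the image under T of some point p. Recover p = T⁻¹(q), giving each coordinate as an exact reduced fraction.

T1 = [1 0 0 0; 0 1 0 0; 2 0 1 0; 0 0 0 1]
T2·T1 = [1 0 0 4; 0 1 0 1; 2 0 1 -3; 0 0 0 1]
T3·…·T1 = [-1 0 0 -4; 0 1 0 1; 2 0 1 -3; 0 0 0 1]
T4·…·T1 = [-1 0 0 -4; -10/13 -12/13 -5/13 3/13; -24/13 5/13 -12/13 41/13; 0 0 0 1]
T5·…·T1 = [1 0 0 4; 20/13 24/13 10/13 -6/13; -48/13 10/13 -24/13 82/13; 0 0 0 1]
T6·…·T1 = [1 0 0 3; 20/13 24/13 10/13 33/13; -48/13 10/13 -24/13 56/13; 0 0 0 1]
det M = -4; M⁻¹ = [1 0 0 -3; 0 6/13 5/26 -2; -2 5/26 -6/13 15/2; 0 0 0 1]
M⁻¹ · (8, 692/65, -224/13)ᵀ = (5, -2/5, 3/2)ᵀ

p = (5, -2/5, 3/2)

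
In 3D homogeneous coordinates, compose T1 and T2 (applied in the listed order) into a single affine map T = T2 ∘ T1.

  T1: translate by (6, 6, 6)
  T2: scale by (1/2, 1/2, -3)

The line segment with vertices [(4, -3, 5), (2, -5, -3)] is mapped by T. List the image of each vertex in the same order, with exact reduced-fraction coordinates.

image vertices: (5, 3/2, -33), (4, 1/2, -9)

T1 translate by (6, 6, 6): (4, -3, 5) → (10, 3, 11); (2, -5, -3) → (8, 1, 3)
T2 scale by (1/2, 1/2, -3): (10, 3, 11) → (5, 3/2, -33); (8, 1, 3) → (4, 1/2, -9)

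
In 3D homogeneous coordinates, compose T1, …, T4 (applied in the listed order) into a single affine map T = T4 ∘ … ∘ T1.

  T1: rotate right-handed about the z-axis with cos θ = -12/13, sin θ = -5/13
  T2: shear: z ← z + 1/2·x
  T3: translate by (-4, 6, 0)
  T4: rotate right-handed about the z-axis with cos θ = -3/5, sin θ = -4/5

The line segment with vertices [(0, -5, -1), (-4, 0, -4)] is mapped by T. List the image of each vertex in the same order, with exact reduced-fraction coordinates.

image vertices: (783/65, -106/65, -51/26), (404/65, -278/65, -28/13)

T1 rotate right-handed about the z-axis with cos θ = -12/13, sin θ = -5/13: (0, -5, -1) → (-25/13, 60/13, -1); (-4, 0, -4) → (48/13, 20/13, -4)
T2 shear: z ← z + 1/2·x: (-25/13, 60/13, -1) → (-25/13, 60/13, -51/26); (48/13, 20/13, -4) → (48/13, 20/13, -28/13)
T3 translate by (-4, 6, 0): (-25/13, 60/13, -51/26) → (-77/13, 138/13, -51/26); (48/13, 20/13, -28/13) → (-4/13, 98/13, -28/13)
T4 rotate right-handed about the z-axis with cos θ = -3/5, sin θ = -4/5: (-77/13, 138/13, -51/26) → (783/65, -106/65, -51/26); (-4/13, 98/13, -28/13) → (404/65, -278/65, -28/13)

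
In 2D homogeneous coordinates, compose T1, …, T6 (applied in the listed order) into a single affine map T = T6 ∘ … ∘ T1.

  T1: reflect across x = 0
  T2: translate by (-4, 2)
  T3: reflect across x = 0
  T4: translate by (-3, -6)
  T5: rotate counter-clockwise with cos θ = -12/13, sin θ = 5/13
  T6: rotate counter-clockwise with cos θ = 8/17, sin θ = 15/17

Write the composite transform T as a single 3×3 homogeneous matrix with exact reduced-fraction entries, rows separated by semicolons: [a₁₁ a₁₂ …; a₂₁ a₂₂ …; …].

T1 = [-1 0 0; 0 1 0; 0 0 1]
T2·T1 = [-1 0 -4; 0 1 2; 0 0 1]
T3·…·T1 = [1 0 4; 0 1 2; 0 0 1]
T4·…·T1 = [1 0 1; 0 1 -4; 0 0 1]
T5·…·T1 = [-12/13 -5/13 8/13; 5/13 -12/13 53/13; 0 0 1]
T6·…·T1 = [-171/221 140/221 -43/13; -140/221 -171/221 32/13; 0 0 1]

T = [-171/221 140/221 -43/13; -140/221 -171/221 32/13; 0 0 1]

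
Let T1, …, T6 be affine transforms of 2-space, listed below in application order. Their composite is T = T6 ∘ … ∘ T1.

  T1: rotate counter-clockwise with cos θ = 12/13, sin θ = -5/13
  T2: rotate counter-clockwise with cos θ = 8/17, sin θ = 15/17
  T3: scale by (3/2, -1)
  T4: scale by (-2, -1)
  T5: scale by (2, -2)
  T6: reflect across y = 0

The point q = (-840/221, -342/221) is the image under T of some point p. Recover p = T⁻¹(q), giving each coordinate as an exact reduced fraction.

p = (0, -1)

T1 = [12/13 5/13 0; -5/13 12/13 0; 0 0 1]
T2·T1 = [171/221 -140/221 0; 140/221 171/221 0; 0 0 1]
T3·…·T1 = [513/442 -210/221 0; -140/221 -171/221 0; 0 0 1]
T4·…·T1 = [-513/221 420/221 0; 140/221 171/221 0; 0 0 1]
T5·…·T1 = [-1026/221 840/221 0; -280/221 -342/221 0; 0 0 1]
T6·…·T1 = [-1026/221 840/221 0; 280/221 342/221 0; 0 0 1]
det M = -12; M⁻¹ = [-57/442 70/221 0; 70/663 171/442 0; 0 0 1]
M⁻¹ · (-840/221, -342/221)ᵀ = (0, -1)ᵀ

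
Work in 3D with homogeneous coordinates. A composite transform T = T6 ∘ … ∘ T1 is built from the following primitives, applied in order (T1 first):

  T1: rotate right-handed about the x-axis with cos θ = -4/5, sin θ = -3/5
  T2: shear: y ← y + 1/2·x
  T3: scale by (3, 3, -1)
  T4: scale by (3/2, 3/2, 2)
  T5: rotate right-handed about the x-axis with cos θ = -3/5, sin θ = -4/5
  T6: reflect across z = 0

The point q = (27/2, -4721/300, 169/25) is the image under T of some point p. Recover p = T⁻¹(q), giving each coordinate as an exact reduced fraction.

T1 = [1 0 0 0; 0 -4/5 3/5 0; 0 -3/5 -4/5 0; 0 0 0 1]
T2·T1 = [1 0 0 0; 1/2 -4/5 3/5 0; 0 -3/5 -4/5 0; 0 0 0 1]
T3·…·T1 = [3 0 0 0; 3/2 -12/5 9/5 0; 0 3/5 4/5 0; 0 0 0 1]
T4·…·T1 = [9/2 0 0 0; 9/4 -18/5 27/10 0; 0 6/5 8/5 0; 0 0 0 1]
T5·…·T1 = [9/2 0 0 0; -27/20 78/25 -17/50 0; -9/5 54/25 -78/25 0; 0 0 0 1]
T6·…·T1 = [9/2 0 0 0; -27/20 78/25 -17/50 0; 9/5 -54/25 78/25 0; 0 0 0 1]
det M = 81/2; M⁻¹ = [2/9 0 0 0; 4/45 26/75 17/450 0; -1/15 6/25 26/75 0; 0 0 0 1]
M⁻¹ · (27/2, -4721/300, 169/25)ᵀ = (3, -4, -7/3)ᵀ

p = (3, -4, -7/3)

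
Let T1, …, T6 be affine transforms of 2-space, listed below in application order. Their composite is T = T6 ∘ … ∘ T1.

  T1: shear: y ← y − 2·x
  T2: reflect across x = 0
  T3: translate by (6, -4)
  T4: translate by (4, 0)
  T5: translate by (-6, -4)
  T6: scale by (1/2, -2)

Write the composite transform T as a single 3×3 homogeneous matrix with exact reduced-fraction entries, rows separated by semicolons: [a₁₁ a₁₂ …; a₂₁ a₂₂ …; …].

T1 = [1 0 0; -2 1 0; 0 0 1]
T2·T1 = [-1 0 0; -2 1 0; 0 0 1]
T3·…·T1 = [-1 0 6; -2 1 -4; 0 0 1]
T4·…·T1 = [-1 0 10; -2 1 -4; 0 0 1]
T5·…·T1 = [-1 0 4; -2 1 -8; 0 0 1]
T6·…·T1 = [-1/2 0 2; 4 -2 16; 0 0 1]

T = [-1/2 0 2; 4 -2 16; 0 0 1]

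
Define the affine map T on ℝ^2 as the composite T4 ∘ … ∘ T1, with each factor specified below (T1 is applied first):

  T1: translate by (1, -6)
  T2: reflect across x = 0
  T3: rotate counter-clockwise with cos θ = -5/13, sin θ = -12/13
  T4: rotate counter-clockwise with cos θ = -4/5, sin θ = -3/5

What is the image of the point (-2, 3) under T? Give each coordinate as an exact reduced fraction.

T1 translate by (1, -6): (-2, 3) → (-1, -3)
T2 reflect across x = 0: (-1, -3) → (1, -3)
T3 rotate counter-clockwise with cos θ = -5/13, sin θ = -12/13: (1, -3) → (-41/13, 3/13)
T4 rotate counter-clockwise with cos θ = -4/5, sin θ = -3/5: (-41/13, 3/13) → (173/65, 111/65)

T(p) = (173/65, 111/65)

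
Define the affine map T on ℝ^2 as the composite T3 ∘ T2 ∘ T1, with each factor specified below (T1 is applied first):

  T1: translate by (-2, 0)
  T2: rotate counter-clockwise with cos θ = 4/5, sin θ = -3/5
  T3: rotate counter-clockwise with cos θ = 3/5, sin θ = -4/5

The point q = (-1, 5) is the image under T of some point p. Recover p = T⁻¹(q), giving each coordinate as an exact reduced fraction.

p = (-3, -1)

T1 = [1 0 -2; 0 1 0; 0 0 1]
T2·T1 = [4/5 3/5 -8/5; -3/5 4/5 6/5; 0 0 1]
T3·…·T1 = [0 1 0; -1 0 2; 0 0 1]
det M = 1; M⁻¹ = [0 -1 2; 1 0 0; 0 0 1]
M⁻¹ · (-1, 5)ᵀ = (-3, -1)ᵀ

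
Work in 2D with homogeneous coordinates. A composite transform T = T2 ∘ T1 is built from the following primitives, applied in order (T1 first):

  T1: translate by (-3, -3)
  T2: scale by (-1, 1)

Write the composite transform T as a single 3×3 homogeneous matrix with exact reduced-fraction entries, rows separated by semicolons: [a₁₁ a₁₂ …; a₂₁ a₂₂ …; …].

T = [-1 0 3; 0 1 -3; 0 0 1]

T1 = [1 0 -3; 0 1 -3; 0 0 1]
T2·T1 = [-1 0 3; 0 1 -3; 0 0 1]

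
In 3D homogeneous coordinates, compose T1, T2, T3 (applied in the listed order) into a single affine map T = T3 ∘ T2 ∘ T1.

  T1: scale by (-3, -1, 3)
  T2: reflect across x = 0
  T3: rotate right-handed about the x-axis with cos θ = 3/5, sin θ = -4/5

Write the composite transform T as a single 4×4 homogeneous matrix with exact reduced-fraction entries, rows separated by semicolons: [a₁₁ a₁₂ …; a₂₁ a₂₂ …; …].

T1 = [-3 0 0 0; 0 -1 0 0; 0 0 3 0; 0 0 0 1]
T2·T1 = [3 0 0 0; 0 -1 0 0; 0 0 3 0; 0 0 0 1]
T3·…·T1 = [3 0 0 0; 0 -3/5 12/5 0; 0 4/5 9/5 0; 0 0 0 1]

T = [3 0 0 0; 0 -3/5 12/5 0; 0 4/5 9/5 0; 0 0 0 1]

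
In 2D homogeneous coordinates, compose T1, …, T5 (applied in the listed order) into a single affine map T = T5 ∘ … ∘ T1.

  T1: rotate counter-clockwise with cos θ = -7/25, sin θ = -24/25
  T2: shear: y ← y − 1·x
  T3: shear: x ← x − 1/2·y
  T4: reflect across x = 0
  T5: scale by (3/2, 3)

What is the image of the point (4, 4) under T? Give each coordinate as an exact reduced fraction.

T(p) = (-246/25, -576/25)

T1 rotate counter-clockwise with cos θ = -7/25, sin θ = -24/25: (4, 4) → (68/25, -124/25)
T2 shear: y ← y − 1·x: (68/25, -124/25) → (68/25, -192/25)
T3 shear: x ← x − 1/2·y: (68/25, -192/25) → (164/25, -192/25)
T4 reflect across x = 0: (164/25, -192/25) → (-164/25, -192/25)
T5 scale by (3/2, 3): (-164/25, -192/25) → (-246/25, -576/25)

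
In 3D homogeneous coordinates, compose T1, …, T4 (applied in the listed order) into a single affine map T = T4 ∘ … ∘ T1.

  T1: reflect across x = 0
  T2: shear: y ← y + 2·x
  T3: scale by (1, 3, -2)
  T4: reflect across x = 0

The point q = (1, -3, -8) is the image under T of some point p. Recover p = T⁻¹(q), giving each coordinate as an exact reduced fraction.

T1 = [-1 0 0 0; 0 1 0 0; 0 0 1 0; 0 0 0 1]
T2·T1 = [-1 0 0 0; -2 1 0 0; 0 0 1 0; 0 0 0 1]
T3·…·T1 = [-1 0 0 0; -6 3 0 0; 0 0 -2 0; 0 0 0 1]
T4·…·T1 = [1 0 0 0; -6 3 0 0; 0 0 -2 0; 0 0 0 1]
det M = -6; M⁻¹ = [1 0 0 0; 2 1/3 0 0; 0 0 -1/2 0; 0 0 0 1]
M⁻¹ · (1, -3, -8)ᵀ = (1, 1, 4)ᵀ

p = (1, 1, 4)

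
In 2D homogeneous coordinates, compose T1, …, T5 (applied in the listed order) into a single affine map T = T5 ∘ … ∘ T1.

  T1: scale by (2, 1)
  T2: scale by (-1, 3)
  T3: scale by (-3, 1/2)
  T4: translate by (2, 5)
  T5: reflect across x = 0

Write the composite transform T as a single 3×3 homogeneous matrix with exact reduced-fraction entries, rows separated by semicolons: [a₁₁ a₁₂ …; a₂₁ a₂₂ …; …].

T1 = [2 0 0; 0 1 0; 0 0 1]
T2·T1 = [-2 0 0; 0 3 0; 0 0 1]
T3·…·T1 = [6 0 0; 0 3/2 0; 0 0 1]
T4·…·T1 = [6 0 2; 0 3/2 5; 0 0 1]
T5·…·T1 = [-6 0 -2; 0 3/2 5; 0 0 1]

T = [-6 0 -2; 0 3/2 5; 0 0 1]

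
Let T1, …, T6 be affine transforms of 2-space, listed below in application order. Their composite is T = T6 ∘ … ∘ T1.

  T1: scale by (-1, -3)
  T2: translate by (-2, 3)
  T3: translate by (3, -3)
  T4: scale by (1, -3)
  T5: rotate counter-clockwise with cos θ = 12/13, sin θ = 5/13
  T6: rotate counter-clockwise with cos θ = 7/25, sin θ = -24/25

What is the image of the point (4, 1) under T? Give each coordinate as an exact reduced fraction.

T1 scale by (-1, -3): (4, 1) → (-4, -3)
T2 translate by (-2, 3): (-4, -3) → (-6, 0)
T3 translate by (3, -3): (-6, 0) → (-3, -3)
T4 scale by (1, -3): (-3, -3) → (-3, 9)
T5 rotate counter-clockwise with cos θ = 12/13, sin θ = 5/13: (-3, 9) → (-81/13, 93/13)
T6 rotate counter-clockwise with cos θ = 7/25, sin θ = -24/25: (-81/13, 93/13) → (333/65, 519/65)

T(p) = (333/65, 519/65)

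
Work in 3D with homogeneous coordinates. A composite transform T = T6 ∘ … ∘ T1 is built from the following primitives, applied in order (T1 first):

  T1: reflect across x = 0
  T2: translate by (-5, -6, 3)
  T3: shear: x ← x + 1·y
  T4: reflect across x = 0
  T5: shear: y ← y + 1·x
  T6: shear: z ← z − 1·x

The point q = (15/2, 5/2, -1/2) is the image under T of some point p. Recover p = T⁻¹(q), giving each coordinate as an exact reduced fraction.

T1 = [-1 0 0 0; 0 1 0 0; 0 0 1 0; 0 0 0 1]
T2·T1 = [-1 0 0 -5; 0 1 0 -6; 0 0 1 3; 0 0 0 1]
T3·…·T1 = [-1 1 0 -11; 0 1 0 -6; 0 0 1 3; 0 0 0 1]
T4·…·T1 = [1 -1 0 11; 0 1 0 -6; 0 0 1 3; 0 0 0 1]
T5·…·T1 = [1 -1 0 11; 1 0 0 5; 0 0 1 3; 0 0 0 1]
T6·…·T1 = [1 -1 0 11; 1 0 0 5; -1 1 1 -8; 0 0 0 1]
det M = 1; M⁻¹ = [0 1 0 -5; -1 1 0 6; 1 0 1 -3; 0 0 0 1]
M⁻¹ · (15/2, 5/2, -1/2)ᵀ = (-5/2, 1, 4)ᵀ

p = (-5/2, 1, 4)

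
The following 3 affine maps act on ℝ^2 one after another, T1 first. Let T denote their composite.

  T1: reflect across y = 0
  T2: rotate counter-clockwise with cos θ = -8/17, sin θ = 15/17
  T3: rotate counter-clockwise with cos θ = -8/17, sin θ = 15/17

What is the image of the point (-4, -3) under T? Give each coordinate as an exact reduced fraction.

T1 reflect across y = 0: (-4, -3) → (-4, 3)
T2 rotate counter-clockwise with cos θ = -8/17, sin θ = 15/17: (-4, 3) → (-13/17, -84/17)
T3 rotate counter-clockwise with cos θ = -8/17, sin θ = 15/17: (-13/17, -84/17) → (1364/289, 477/289)

T(p) = (1364/289, 477/289)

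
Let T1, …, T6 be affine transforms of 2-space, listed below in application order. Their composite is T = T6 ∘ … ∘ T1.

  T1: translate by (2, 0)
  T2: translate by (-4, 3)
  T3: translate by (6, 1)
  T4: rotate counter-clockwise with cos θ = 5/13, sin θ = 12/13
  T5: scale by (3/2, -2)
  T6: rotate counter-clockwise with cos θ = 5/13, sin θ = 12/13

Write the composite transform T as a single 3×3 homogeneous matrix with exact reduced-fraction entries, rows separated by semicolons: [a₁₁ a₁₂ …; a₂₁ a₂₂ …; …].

T1 = [1 0 2; 0 1 0; 0 0 1]
T2·T1 = [1 0 -2; 0 1 3; 0 0 1]
T3·…·T1 = [1 0 4; 0 1 4; 0 0 1]
T4·…·T1 = [5/13 -12/13 -28/13; 12/13 5/13 68/13; 0 0 1]
T5·…·T1 = [15/26 -18/13 -42/13; -24/13 -10/13 -136/13; 0 0 1]
T6·…·T1 = [651/338 30/169 1422/169; -30/169 -266/169 -1184/169; 0 0 1]

T = [651/338 30/169 1422/169; -30/169 -266/169 -1184/169; 0 0 1]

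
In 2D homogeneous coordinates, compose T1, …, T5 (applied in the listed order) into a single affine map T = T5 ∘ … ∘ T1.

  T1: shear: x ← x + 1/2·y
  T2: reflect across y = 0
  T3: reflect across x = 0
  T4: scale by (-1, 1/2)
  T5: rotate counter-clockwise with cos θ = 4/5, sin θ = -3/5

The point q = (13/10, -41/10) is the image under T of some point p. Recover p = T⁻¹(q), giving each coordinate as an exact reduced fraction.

T1 = [1 1/2 0; 0 1 0; 0 0 1]
T2·T1 = [1 1/2 0; 0 -1 0; 0 0 1]
T3·…·T1 = [-1 -1/2 0; 0 -1 0; 0 0 1]
T4·…·T1 = [1 1/2 0; 0 -1/2 0; 0 0 1]
T5·…·T1 = [4/5 1/10 0; -3/5 -7/10 0; 0 0 1]
det M = -1/2; M⁻¹ = [7/5 1/5 0; -6/5 -8/5 0; 0 0 1]
M⁻¹ · (13/10, -41/10)ᵀ = (1, 5)ᵀ

p = (1, 5)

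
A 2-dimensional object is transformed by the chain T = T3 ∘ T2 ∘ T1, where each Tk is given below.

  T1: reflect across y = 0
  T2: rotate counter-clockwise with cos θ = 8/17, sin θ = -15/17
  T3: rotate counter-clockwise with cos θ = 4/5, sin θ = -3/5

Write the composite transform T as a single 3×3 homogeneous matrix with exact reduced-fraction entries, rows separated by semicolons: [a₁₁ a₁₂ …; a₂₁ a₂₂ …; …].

T1 = [1 0 0; 0 -1 0; 0 0 1]
T2·T1 = [8/17 -15/17 0; -15/17 -8/17 0; 0 0 1]
T3·…·T1 = [-13/85 -84/85 0; -84/85 13/85 0; 0 0 1]

T = [-13/85 -84/85 0; -84/85 13/85 0; 0 0 1]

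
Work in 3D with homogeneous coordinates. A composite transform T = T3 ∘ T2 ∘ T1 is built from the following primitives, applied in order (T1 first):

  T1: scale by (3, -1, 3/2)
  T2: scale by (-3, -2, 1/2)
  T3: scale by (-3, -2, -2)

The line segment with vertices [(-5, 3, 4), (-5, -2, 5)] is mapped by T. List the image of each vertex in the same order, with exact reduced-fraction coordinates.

image vertices: (-135, -12, -6), (-135, 8, -15/2)

T1 scale by (3, -1, 3/2): (-5, 3, 4) → (-15, -3, 6); (-5, -2, 5) → (-15, 2, 15/2)
T2 scale by (-3, -2, 1/2): (-15, -3, 6) → (45, 6, 3); (-15, 2, 15/2) → (45, -4, 15/4)
T3 scale by (-3, -2, -2): (45, 6, 3) → (-135, -12, -6); (45, -4, 15/4) → (-135, 8, -15/2)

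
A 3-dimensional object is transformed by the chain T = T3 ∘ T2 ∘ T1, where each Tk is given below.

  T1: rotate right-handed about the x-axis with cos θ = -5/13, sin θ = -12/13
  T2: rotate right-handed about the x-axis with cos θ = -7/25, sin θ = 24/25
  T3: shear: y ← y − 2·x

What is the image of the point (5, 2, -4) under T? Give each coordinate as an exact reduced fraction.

T1 rotate right-handed about the x-axis with cos θ = -5/13, sin θ = -12/13: (5, 2, -4) → (5, -58/13, -4/13)
T2 rotate right-handed about the x-axis with cos θ = -7/25, sin θ = 24/25: (5, -58/13, -4/13) → (5, 502/325, -1364/325)
T3 shear: y ← y − 2·x: (5, 502/325, -1364/325) → (5, -2748/325, -1364/325)

T(p) = (5, -2748/325, -1364/325)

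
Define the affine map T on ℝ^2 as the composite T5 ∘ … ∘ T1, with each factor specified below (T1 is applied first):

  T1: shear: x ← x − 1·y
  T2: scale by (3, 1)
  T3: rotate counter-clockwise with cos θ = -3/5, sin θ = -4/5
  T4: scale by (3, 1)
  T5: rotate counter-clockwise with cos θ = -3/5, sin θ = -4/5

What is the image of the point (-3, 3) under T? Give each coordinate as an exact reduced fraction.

T(p) = (-342/25, -981/25)

T1 shear: x ← x − 1·y: (-3, 3) → (-6, 3)
T2 scale by (3, 1): (-6, 3) → (-18, 3)
T3 rotate counter-clockwise with cos θ = -3/5, sin θ = -4/5: (-18, 3) → (66/5, 63/5)
T4 scale by (3, 1): (66/5, 63/5) → (198/5, 63/5)
T5 rotate counter-clockwise with cos θ = -3/5, sin θ = -4/5: (198/5, 63/5) → (-342/25, -981/25)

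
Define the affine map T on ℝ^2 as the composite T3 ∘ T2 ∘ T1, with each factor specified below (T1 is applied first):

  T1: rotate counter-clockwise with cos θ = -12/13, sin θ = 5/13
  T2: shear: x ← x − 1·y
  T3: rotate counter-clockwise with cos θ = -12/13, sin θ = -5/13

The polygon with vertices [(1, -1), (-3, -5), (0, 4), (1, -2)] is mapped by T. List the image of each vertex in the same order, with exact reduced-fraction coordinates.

image vertices: (373/169, -84/169), (33/169, -620/169), (-576/169, 436/169), (517/169, -193/169)

T1 rotate counter-clockwise with cos θ = -12/13, sin θ = 5/13: (1, -1) → (-7/13, 17/13); (-3, -5) → (61/13, 45/13); (0, 4) → (-20/13, -48/13); (1, -2) → (-2/13, 29/13)
T2 shear: x ← x − 1·y: (-7/13, 17/13) → (-24/13, 17/13); (61/13, 45/13) → (16/13, 45/13); (-20/13, -48/13) → (28/13, -48/13); (-2/13, 29/13) → (-31/13, 29/13)
T3 rotate counter-clockwise with cos θ = -12/13, sin θ = -5/13: (-24/13, 17/13) → (373/169, -84/169); (16/13, 45/13) → (33/169, -620/169); (28/13, -48/13) → (-576/169, 436/169); (-31/13, 29/13) → (517/169, -193/169)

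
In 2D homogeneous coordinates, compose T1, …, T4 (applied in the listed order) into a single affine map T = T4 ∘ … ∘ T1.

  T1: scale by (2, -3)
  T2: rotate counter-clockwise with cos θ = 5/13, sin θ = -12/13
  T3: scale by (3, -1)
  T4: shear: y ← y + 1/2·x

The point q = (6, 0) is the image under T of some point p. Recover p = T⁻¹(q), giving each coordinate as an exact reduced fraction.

T1 = [2 0 0; 0 -3 0; 0 0 1]
T2·T1 = [10/13 -36/13 0; -24/13 -15/13 0; 0 0 1]
T3·…·T1 = [30/13 -108/13 0; 24/13 15/13 0; 0 0 1]
T4·…·T1 = [30/13 -108/13 0; 3 -3 0; 0 0 1]
det M = 18; M⁻¹ = [-1/6 6/13 0; -1/6 5/39 0; 0 0 1]
M⁻¹ · (6, 0)ᵀ = (-1, -1)ᵀ

p = (-1, -1)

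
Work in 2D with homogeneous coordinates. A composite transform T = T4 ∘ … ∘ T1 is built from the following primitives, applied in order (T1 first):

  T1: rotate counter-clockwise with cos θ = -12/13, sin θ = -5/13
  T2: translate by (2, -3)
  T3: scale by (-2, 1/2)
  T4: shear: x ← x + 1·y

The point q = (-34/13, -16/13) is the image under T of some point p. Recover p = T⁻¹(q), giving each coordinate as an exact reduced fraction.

T1 = [-12/13 5/13 0; -5/13 -12/13 0; 0 0 1]
T2·T1 = [-12/13 5/13 2; -5/13 -12/13 -3; 0 0 1]
T3·…·T1 = [24/13 -10/13 -4; -5/26 -6/13 -3/2; 0 0 1]
T4·…·T1 = [43/26 -16/13 -11/2; -5/26 -6/13 -3/2; 0 0 1]
det M = -1; M⁻¹ = [6/13 -16/13 9/13; -5/26 -43/26 -46/13; 0 0 1]
M⁻¹ · (-34/13, -16/13)ᵀ = (1, -1)ᵀ

p = (1, -1)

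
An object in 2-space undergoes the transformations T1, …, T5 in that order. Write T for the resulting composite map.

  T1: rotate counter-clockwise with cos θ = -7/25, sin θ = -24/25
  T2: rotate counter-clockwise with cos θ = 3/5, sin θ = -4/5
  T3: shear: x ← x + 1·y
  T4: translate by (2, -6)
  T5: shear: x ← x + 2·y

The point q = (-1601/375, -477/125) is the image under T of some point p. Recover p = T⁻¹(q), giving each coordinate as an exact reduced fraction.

T1 = [-7/25 24/25 0; -24/25 -7/25 0; 0 0 1]
T2·T1 = [-117/125 44/125 0; -44/125 -117/125 0; 0 0 1]
T3·…·T1 = [-161/125 -73/125 0; -44/125 -117/125 0; 0 0 1]
T4·…·T1 = [-161/125 -73/125 2; -44/125 -117/125 -6; 0 0 1]
T5·…·T1 = [-249/125 -307/125 -10; -44/125 -117/125 -6; 0 0 1]
det M = 1; M⁻¹ = [-117/125 307/125 672/125; 44/125 -249/125 -1054/125; 0 0 1]
M⁻¹ · (-1601/375, -477/125)ᵀ = (0, -7/3)ᵀ

p = (0, -7/3)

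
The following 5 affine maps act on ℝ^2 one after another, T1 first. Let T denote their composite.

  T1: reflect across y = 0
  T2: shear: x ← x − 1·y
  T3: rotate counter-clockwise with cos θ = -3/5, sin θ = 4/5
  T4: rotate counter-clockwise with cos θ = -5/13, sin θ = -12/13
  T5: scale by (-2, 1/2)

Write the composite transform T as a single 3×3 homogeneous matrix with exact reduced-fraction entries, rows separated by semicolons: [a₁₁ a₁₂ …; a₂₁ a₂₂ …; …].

T1 = [1 0 0; 0 -1 0; 0 0 1]
T2·T1 = [1 1 0; 0 -1 0; 0 0 1]
T3·…·T1 = [-3/5 1/5 0; 4/5 7/5 0; 0 0 1]
T4·…·T1 = [63/65 79/65 0; 16/65 -47/65 0; 0 0 1]
T5·…·T1 = [-126/65 -158/65 0; 8/65 -47/130 0; 0 0 1]

T = [-126/65 -158/65 0; 8/65 -47/130 0; 0 0 1]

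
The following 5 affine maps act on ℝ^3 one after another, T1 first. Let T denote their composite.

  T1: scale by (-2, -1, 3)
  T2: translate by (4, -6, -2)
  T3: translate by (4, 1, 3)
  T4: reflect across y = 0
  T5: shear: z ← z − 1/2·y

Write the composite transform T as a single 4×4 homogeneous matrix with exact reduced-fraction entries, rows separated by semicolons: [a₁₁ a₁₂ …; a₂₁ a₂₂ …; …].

T = [-2 0 0 8; 0 1 0 5; 0 -1/2 3 -3/2; 0 0 0 1]

T1 = [-2 0 0 0; 0 -1 0 0; 0 0 3 0; 0 0 0 1]
T2·T1 = [-2 0 0 4; 0 -1 0 -6; 0 0 3 -2; 0 0 0 1]
T3·…·T1 = [-2 0 0 8; 0 -1 0 -5; 0 0 3 1; 0 0 0 1]
T4·…·T1 = [-2 0 0 8; 0 1 0 5; 0 0 3 1; 0 0 0 1]
T5·…·T1 = [-2 0 0 8; 0 1 0 5; 0 -1/2 3 -3/2; 0 0 0 1]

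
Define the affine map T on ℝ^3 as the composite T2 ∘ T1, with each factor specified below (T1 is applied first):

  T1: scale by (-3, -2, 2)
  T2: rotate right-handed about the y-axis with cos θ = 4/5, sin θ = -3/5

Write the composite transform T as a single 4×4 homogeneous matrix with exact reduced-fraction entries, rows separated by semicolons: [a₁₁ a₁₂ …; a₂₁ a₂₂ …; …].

T1 = [-3 0 0 0; 0 -2 0 0; 0 0 2 0; 0 0 0 1]
T2·T1 = [-12/5 0 -6/5 0; 0 -2 0 0; -9/5 0 8/5 0; 0 0 0 1]

T = [-12/5 0 -6/5 0; 0 -2 0 0; -9/5 0 8/5 0; 0 0 0 1]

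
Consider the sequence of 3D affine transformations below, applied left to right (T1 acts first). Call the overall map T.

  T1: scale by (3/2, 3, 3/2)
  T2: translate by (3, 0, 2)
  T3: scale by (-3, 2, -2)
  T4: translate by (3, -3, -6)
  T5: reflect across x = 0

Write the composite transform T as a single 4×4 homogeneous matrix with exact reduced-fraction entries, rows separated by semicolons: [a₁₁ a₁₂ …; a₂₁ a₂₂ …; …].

T1 = [3/2 0 0 0; 0 3 0 0; 0 0 3/2 0; 0 0 0 1]
T2·T1 = [3/2 0 0 3; 0 3 0 0; 0 0 3/2 2; 0 0 0 1]
T3·…·T1 = [-9/2 0 0 -9; 0 6 0 0; 0 0 -3 -4; 0 0 0 1]
T4·…·T1 = [-9/2 0 0 -6; 0 6 0 -3; 0 0 -3 -10; 0 0 0 1]
T5·…·T1 = [9/2 0 0 6; 0 6 0 -3; 0 0 -3 -10; 0 0 0 1]

T = [9/2 0 0 6; 0 6 0 -3; 0 0 -3 -10; 0 0 0 1]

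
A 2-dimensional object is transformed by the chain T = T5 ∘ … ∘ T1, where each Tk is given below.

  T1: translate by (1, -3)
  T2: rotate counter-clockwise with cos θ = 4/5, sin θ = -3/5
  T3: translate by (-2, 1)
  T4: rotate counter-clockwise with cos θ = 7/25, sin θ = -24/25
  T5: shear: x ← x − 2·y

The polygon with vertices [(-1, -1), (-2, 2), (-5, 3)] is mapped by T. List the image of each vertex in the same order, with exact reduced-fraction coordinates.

image vertices: (-264/25, 451/125), (-179/25, 436/125), (-252/25, 743/125)

T1 translate by (1, -3): (-1, -1) → (0, -4); (-2, 2) → (-1, -1); (-5, 3) → (-4, 0)
T2 rotate counter-clockwise with cos θ = 4/5, sin θ = -3/5: (0, -4) → (-12/5, -16/5); (-1, -1) → (-7/5, -1/5); (-4, 0) → (-16/5, 12/5)
T3 translate by (-2, 1): (-12/5, -16/5) → (-22/5, -11/5); (-7/5, -1/5) → (-17/5, 4/5); (-16/5, 12/5) → (-26/5, 17/5)
T4 rotate counter-clockwise with cos θ = 7/25, sin θ = -24/25: (-22/5, -11/5) → (-418/125, 451/125); (-17/5, 4/5) → (-23/125, 436/125); (-26/5, 17/5) → (226/125, 743/125)
T5 shear: x ← x − 2·y: (-418/125, 451/125) → (-264/25, 451/125); (-23/125, 436/125) → (-179/25, 436/125); (226/125, 743/125) → (-252/25, 743/125)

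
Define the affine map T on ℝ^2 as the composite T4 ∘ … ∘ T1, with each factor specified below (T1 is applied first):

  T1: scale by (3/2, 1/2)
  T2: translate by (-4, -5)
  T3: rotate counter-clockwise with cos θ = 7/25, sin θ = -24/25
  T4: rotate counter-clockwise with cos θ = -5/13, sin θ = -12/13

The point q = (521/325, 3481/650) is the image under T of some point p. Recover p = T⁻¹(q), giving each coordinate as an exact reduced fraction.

p = (2, -1)

T1 = [3/2 0 0; 0 1/2 0; 0 0 1]
T2·T1 = [3/2 0 -4; 0 1/2 -5; 0 0 1]
T3·…·T1 = [21/50 12/25 -148/25; -36/25 7/50 61/25; 0 0 1]
T4·…·T1 = [-969/650 -18/325 1472/325; 54/325 -323/650 1471/325; 0 0 1]
det M = 3/4; M⁻¹ = [-646/975 24/325 8/3; -72/325 -646/325 10; 0 0 1]
M⁻¹ · (521/325, 3481/650)ᵀ = (2, -1)ᵀ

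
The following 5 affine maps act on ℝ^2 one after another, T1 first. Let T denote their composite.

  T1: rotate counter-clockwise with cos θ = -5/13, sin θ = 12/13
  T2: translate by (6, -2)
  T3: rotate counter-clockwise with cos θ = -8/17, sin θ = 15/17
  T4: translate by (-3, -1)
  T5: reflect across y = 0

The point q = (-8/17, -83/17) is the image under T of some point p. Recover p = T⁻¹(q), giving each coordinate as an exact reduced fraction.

p = (-2, 3)

T1 = [-5/13 -12/13 0; 12/13 -5/13 0; 0 0 1]
T2·T1 = [-5/13 -12/13 6; 12/13 -5/13 -2; 0 0 1]
T3·…·T1 = [-140/221 171/221 -18/17; -171/221 -140/221 106/17; 0 0 1]
T4·…·T1 = [-140/221 171/221 -69/17; -171/221 -140/221 89/17; 0 0 1]
T5·…·T1 = [-140/221 171/221 -69/17; 171/221 140/221 -89/17; 0 0 1]
det M = -1; M⁻¹ = [-140/221 171/221 327/221; 171/221 140/221 1427/221; 0 0 1]
M⁻¹ · (-8/17, -83/17)ᵀ = (-2, 3)ᵀ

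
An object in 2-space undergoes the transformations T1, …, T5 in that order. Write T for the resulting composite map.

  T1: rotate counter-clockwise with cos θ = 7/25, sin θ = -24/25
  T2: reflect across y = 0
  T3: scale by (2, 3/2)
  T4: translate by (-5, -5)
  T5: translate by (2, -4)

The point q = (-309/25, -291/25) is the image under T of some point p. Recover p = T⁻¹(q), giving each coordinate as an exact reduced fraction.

p = (-3, -4)

T1 = [7/25 24/25 0; -24/25 7/25 0; 0 0 1]
T2·T1 = [7/25 24/25 0; 24/25 -7/25 0; 0 0 1]
T3·…·T1 = [14/25 48/25 0; 36/25 -21/50 0; 0 0 1]
T4·…·T1 = [14/25 48/25 -5; 36/25 -21/50 -5; 0 0 1]
T5·…·T1 = [14/25 48/25 -3; 36/25 -21/50 -9; 0 0 1]
det M = -3; M⁻¹ = [7/50 16/25 309/50; 12/25 -14/75 -6/25; 0 0 1]
M⁻¹ · (-309/25, -291/25)ᵀ = (-3, -4)ᵀ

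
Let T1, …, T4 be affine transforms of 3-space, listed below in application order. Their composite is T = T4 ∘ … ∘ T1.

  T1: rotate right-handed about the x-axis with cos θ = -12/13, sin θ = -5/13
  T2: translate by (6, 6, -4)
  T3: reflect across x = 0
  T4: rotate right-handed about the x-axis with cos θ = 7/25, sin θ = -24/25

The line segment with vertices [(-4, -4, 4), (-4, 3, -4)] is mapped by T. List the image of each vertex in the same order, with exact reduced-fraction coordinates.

image vertices: (-2, -898/325, -4064/325), (-2, -302/325, -661/325)

T1 rotate right-handed about the x-axis with cos θ = -12/13, sin θ = -5/13: (-4, -4, 4) → (-4, 68/13, -28/13); (-4, 3, -4) → (-4, -56/13, 33/13)
T2 translate by (6, 6, -4): (-4, 68/13, -28/13) → (2, 146/13, -80/13); (-4, -56/13, 33/13) → (2, 22/13, -19/13)
T3 reflect across x = 0: (2, 146/13, -80/13) → (-2, 146/13, -80/13); (2, 22/13, -19/13) → (-2, 22/13, -19/13)
T4 rotate right-handed about the x-axis with cos θ = 7/25, sin θ = -24/25: (-2, 146/13, -80/13) → (-2, -898/325, -4064/325); (-2, 22/13, -19/13) → (-2, -302/325, -661/325)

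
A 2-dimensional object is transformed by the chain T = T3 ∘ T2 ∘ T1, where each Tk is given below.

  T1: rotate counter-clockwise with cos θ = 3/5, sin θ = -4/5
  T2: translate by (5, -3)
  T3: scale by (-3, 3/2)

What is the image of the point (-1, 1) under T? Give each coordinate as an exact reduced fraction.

T1 rotate counter-clockwise with cos θ = 3/5, sin θ = -4/5: (-1, 1) → (1/5, 7/5)
T2 translate by (5, -3): (1/5, 7/5) → (26/5, -8/5)
T3 scale by (-3, 3/2): (26/5, -8/5) → (-78/5, -12/5)

T(p) = (-78/5, -12/5)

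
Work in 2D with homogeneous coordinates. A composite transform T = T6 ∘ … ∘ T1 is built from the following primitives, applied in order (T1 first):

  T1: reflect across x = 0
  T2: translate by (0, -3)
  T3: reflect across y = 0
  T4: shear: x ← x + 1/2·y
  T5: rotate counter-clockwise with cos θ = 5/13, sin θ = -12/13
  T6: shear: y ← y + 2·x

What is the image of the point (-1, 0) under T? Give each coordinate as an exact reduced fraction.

T(p) = (97/26, 82/13)

T1 reflect across x = 0: (-1, 0) → (1, 0)
T2 translate by (0, -3): (1, 0) → (1, -3)
T3 reflect across y = 0: (1, -3) → (1, 3)
T4 shear: x ← x + 1/2·y: (1, 3) → (5/2, 3)
T5 rotate counter-clockwise with cos θ = 5/13, sin θ = -12/13: (5/2, 3) → (97/26, -15/13)
T6 shear: y ← y + 2·x: (97/26, -15/13) → (97/26, 82/13)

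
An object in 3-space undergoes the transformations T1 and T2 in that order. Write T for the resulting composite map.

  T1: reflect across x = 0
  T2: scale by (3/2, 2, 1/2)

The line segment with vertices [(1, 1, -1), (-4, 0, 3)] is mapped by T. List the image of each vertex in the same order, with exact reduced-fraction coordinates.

image vertices: (-3/2, 2, -1/2), (6, 0, 3/2)

T1 reflect across x = 0: (1, 1, -1) → (-1, 1, -1); (-4, 0, 3) → (4, 0, 3)
T2 scale by (3/2, 2, 1/2): (-1, 1, -1) → (-3/2, 2, -1/2); (4, 0, 3) → (6, 0, 3/2)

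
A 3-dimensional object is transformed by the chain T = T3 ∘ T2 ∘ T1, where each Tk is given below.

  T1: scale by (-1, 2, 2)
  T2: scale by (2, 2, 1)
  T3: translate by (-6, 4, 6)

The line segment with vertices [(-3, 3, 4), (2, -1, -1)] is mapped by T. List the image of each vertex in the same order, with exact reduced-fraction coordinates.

T1 scale by (-1, 2, 2): (-3, 3, 4) → (3, 6, 8); (2, -1, -1) → (-2, -2, -2)
T2 scale by (2, 2, 1): (3, 6, 8) → (6, 12, 8); (-2, -2, -2) → (-4, -4, -2)
T3 translate by (-6, 4, 6): (6, 12, 8) → (0, 16, 14); (-4, -4, -2) → (-10, 0, 4)

image vertices: (0, 16, 14), (-10, 0, 4)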